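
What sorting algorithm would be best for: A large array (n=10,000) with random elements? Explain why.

Best choice: Quicksort or Mergesort
Reason: Both have O(n log n) average case; quicksort has lower constant factors


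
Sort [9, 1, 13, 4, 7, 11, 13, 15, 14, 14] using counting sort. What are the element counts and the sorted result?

Count array: [0, 1, 0, 0, 1, 0, 0, 1, 0, 1, 0, 1, 0, 2, 2, 1]
(count[i] = number of elements equal to i)
Cumulative count: [0, 1, 1, 1, 2, 2, 2, 3, 3, 4, 4, 5, 5, 7, 9, 10]
Sorted: [1, 4, 7, 9, 11, 13, 13, 14, 14, 15]


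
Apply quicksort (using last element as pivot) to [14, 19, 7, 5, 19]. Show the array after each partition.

Partition 1: pivot=19 at index 4 -> [14, 19, 7, 5, 19]
Partition 2: pivot=5 at index 0 -> [5, 19, 7, 14, 19]
Partition 3: pivot=14 at index 2 -> [5, 7, 14, 19, 19]


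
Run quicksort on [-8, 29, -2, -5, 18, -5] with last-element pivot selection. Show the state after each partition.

Partition 1: pivot=-5 at index 2 -> [-8, -5, -5, 29, 18, -2]
Partition 2: pivot=-5 at index 1 -> [-8, -5, -5, 29, 18, -2]
Partition 3: pivot=-2 at index 3 -> [-8, -5, -5, -2, 18, 29]
Partition 4: pivot=29 at index 5 -> [-8, -5, -5, -2, 18, 29]


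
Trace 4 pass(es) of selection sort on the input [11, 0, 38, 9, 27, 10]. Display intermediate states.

Pass 1: Select minimum 0 at index 1, swap -> [0, 11, 38, 9, 27, 10]
Pass 2: Select minimum 9 at index 3, swap -> [0, 9, 38, 11, 27, 10]
Pass 3: Select minimum 10 at index 5, swap -> [0, 9, 10, 11, 27, 38]
Pass 4: Select minimum 11 at index 3, swap -> [0, 9, 10, 11, 27, 38]


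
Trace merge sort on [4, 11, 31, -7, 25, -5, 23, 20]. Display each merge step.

Divide and conquer:
  Merge [4] + [11] -> [4, 11]
  Merge [31] + [-7] -> [-7, 31]
  Merge [4, 11] + [-7, 31] -> [-7, 4, 11, 31]
  Merge [25] + [-5] -> [-5, 25]
  Merge [23] + [20] -> [20, 23]
  Merge [-5, 25] + [20, 23] -> [-5, 20, 23, 25]
  Merge [-7, 4, 11, 31] + [-5, 20, 23, 25] -> [-7, -5, 4, 11, 20, 23, 25, 31]


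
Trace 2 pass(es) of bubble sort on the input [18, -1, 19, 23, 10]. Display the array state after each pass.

After pass 1: [-1, 18, 19, 10, 23] (2 swaps)
After pass 2: [-1, 18, 10, 19, 23] (1 swaps)
Total swaps: 3


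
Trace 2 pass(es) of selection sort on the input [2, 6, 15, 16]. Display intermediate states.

Pass 1: Select minimum 2 at index 0, swap -> [2, 6, 15, 16]
Pass 2: Select minimum 6 at index 1, swap -> [2, 6, 15, 16]


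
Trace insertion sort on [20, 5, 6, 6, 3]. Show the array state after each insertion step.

First element 20 is already 'sorted'
Insert 5: shifted 1 elements -> [5, 20, 6, 6, 3]
Insert 6: shifted 1 elements -> [5, 6, 20, 6, 3]
Insert 6: shifted 1 elements -> [5, 6, 6, 20, 3]
Insert 3: shifted 4 elements -> [3, 5, 6, 6, 20]


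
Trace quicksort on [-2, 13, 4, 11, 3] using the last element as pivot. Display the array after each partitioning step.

Partition 1: pivot=3 at index 1 -> [-2, 3, 4, 11, 13]
Partition 2: pivot=13 at index 4 -> [-2, 3, 4, 11, 13]
Partition 3: pivot=11 at index 3 -> [-2, 3, 4, 11, 13]


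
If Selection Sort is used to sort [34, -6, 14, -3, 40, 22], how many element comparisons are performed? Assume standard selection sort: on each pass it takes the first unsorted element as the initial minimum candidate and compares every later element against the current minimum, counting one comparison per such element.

Pass 1: scan indices 1..5 for the minimum = 5 comparison(s); min is -6, place at index 0 -> [-6, 34, 14, -3, 40, 22]
Pass 2: scan indices 2..5 for the minimum = 4 comparison(s); min is -3, place at index 1 -> [-6, -3, 14, 34, 40, 22]
Pass 3: scan indices 3..5 for the minimum = 3 comparison(s); min is 14, place at index 2 -> [-6, -3, 14, 34, 40, 22]
Pass 4: scan indices 4..5 for the minimum = 2 comparison(s); min is 22, place at index 3 -> [-6, -3, 14, 22, 40, 34]
Pass 5: scan indices 5..5 for the minimum = 1 comparison(s); min is 34, place at index 4 -> [-6, -3, 14, 22, 34, 40]
Selection sort always scans the whole unsorted suffix, so the count is (n-1) + (n-2) + ... + 1 = n(n-1)/2 = 6*5/2 = 15 regardless of the input order.
Total comparisons: 5 + 4 + 3 + 2 + 1 = 15


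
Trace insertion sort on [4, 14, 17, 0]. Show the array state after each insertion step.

First element 4 is already 'sorted'
Insert 14: shifted 0 elements -> [4, 14, 17, 0]
Insert 17: shifted 0 elements -> [4, 14, 17, 0]
Insert 0: shifted 3 elements -> [0, 4, 14, 17]


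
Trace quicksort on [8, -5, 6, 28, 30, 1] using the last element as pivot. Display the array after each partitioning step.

Partition 1: pivot=1 at index 1 -> [-5, 1, 6, 28, 30, 8]
Partition 2: pivot=8 at index 3 -> [-5, 1, 6, 8, 30, 28]
Partition 3: pivot=28 at index 4 -> [-5, 1, 6, 8, 28, 30]


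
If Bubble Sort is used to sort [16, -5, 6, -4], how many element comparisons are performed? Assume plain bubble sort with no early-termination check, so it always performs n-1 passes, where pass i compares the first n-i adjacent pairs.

Pass 1: compare adjacent pairs (0,1)..(2,3) = 3 comparison(s), 3 swap(s) -> [-5, 6, -4, 16]
Pass 2: compare adjacent pairs (0,1)..(1,2) = 2 comparison(s), 1 swap(s) -> [-5, -4, 6, 16]
Pass 3: compare adjacent pairs (0,1)..(0,1) = 1 comparison(s), 0 swap(s) -> [-5, -4, 6, 16]
Total comparisons: 3 + 2 + 1 = 6


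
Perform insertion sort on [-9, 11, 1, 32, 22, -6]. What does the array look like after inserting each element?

First element -9 is already 'sorted'
Insert 11: shifted 0 elements -> [-9, 11, 1, 32, 22, -6]
Insert 1: shifted 1 elements -> [-9, 1, 11, 32, 22, -6]
Insert 32: shifted 0 elements -> [-9, 1, 11, 32, 22, -6]
Insert 22: shifted 1 elements -> [-9, 1, 11, 22, 32, -6]
Insert -6: shifted 4 elements -> [-9, -6, 1, 11, 22, 32]


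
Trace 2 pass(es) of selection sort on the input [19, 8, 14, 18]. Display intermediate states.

Pass 1: Select minimum 8 at index 1, swap -> [8, 19, 14, 18]
Pass 2: Select minimum 14 at index 2, swap -> [8, 14, 19, 18]


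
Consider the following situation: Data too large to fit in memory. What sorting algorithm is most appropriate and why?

Best choice: External merge sort
Reason: Minimizes disk I/O by sequential reads/writes


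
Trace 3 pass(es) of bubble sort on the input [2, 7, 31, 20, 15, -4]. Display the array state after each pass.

After pass 1: [2, 7, 20, 15, -4, 31] (3 swaps)
After pass 2: [2, 7, 15, -4, 20, 31] (2 swaps)
After pass 3: [2, 7, -4, 15, 20, 31] (1 swaps)
Total swaps: 6


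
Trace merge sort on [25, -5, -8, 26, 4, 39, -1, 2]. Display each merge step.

Divide and conquer:
  Merge [25] + [-5] -> [-5, 25]
  Merge [-8] + [26] -> [-8, 26]
  Merge [-5, 25] + [-8, 26] -> [-8, -5, 25, 26]
  Merge [4] + [39] -> [4, 39]
  Merge [-1] + [2] -> [-1, 2]
  Merge [4, 39] + [-1, 2] -> [-1, 2, 4, 39]
  Merge [-8, -5, 25, 26] + [-1, 2, 4, 39] -> [-8, -5, -1, 2, 4, 25, 26, 39]


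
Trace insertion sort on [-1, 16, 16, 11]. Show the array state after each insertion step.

First element -1 is already 'sorted'
Insert 16: shifted 0 elements -> [-1, 16, 16, 11]
Insert 16: shifted 0 elements -> [-1, 16, 16, 11]
Insert 11: shifted 2 elements -> [-1, 11, 16, 16]


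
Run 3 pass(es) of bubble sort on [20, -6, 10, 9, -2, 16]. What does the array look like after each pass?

After pass 1: [-6, 10, 9, -2, 16, 20] (5 swaps)
After pass 2: [-6, 9, -2, 10, 16, 20] (2 swaps)
After pass 3: [-6, -2, 9, 10, 16, 20] (1 swaps)
Total swaps: 8


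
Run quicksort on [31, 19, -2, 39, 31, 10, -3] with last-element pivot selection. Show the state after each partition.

Partition 1: pivot=-3 at index 0 -> [-3, 19, -2, 39, 31, 10, 31]
Partition 2: pivot=31 at index 5 -> [-3, 19, -2, 31, 10, 31, 39]
Partition 3: pivot=10 at index 2 -> [-3, -2, 10, 31, 19, 31, 39]
Partition 4: pivot=19 at index 3 -> [-3, -2, 10, 19, 31, 31, 39]


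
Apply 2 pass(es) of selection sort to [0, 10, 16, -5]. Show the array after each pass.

Pass 1: Select minimum -5 at index 3, swap -> [-5, 10, 16, 0]
Pass 2: Select minimum 0 at index 3, swap -> [-5, 0, 16, 10]


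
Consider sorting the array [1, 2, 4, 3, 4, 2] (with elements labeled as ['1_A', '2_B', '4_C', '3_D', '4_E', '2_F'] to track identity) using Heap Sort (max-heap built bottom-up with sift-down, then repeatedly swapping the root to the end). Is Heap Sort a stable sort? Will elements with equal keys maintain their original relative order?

Trace Heap Sort on the labeled array (the key is the number; the letter only tracks identity):
  Build max-heap: [4_E, 3_D, 4_C, 1_A, 2_B, 2_F]
  Swap root 4_E to index 5, re-heapify first 5 -> [4_C, 3_D, 2_F, 1_A, 2_B, 4_E]
  Swap root 4_C to index 4, re-heapify first 4 -> [3_D, 2_B, 2_F, 1_A, 4_C, 4_E]
  Swap root 3_D to index 3, re-heapify first 3 -> [2_B, 1_A, 2_F, 3_D, 4_C, 4_E]
  Swap root 2_B to index 2, re-heapify first 2 -> [2_F, 1_A, 2_B, 3_D, 4_C, 4_E]
  Swap root 2_F to index 1, re-heapify first 1 -> [1_A, 2_F, 2_B, 3_D, 4_C, 4_E]
Final order: [1_A, 2_F, 2_B, 3_D, 4_C, 4_E]
Equal keys:
  value 2: originally 2_B, 2_F; after sorting 2_F, 2_B -> order changed
  value 4: originally 4_C, 4_E; after sorting 4_C, 4_E -> order preserved
Equal keys were reordered, so Heap Sort is not stable: heap construction and root-to-end swaps move elements without regard to the original order of equal keys. (One such input is enough; an unstable sort may happen to preserve order on other inputs, but it gives no guarantee.)
Answer: Not stable


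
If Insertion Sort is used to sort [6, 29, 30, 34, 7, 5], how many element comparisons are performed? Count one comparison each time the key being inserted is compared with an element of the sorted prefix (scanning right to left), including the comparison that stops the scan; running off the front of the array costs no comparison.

Insert 29: 6 <= 29 (stop) = 1 comparison(s) -> [6, 29, 30, 34, 7, 5]
Insert 30: 29 <= 30 (stop) = 1 comparison(s) -> [6, 29, 30, 34, 7, 5]
Insert 34: 30 <= 34 (stop) = 1 comparison(s) -> [6, 29, 30, 34, 7, 5]
Insert 7: 34 > 7 (shift), 30 > 7 (shift), 29 > 7 (shift), 6 <= 7 (stop) = 4 comparison(s) -> [6, 7, 29, 30, 34, 5]
Insert 5: 34 > 5 (shift), 30 > 5 (shift), 29 > 5 (shift), 7 > 5 (shift), 6 > 5 (shift), reached front = 5 comparison(s) -> [5, 6, 7, 29, 30, 34]
Total comparisons: 1 + 1 + 1 + 4 + 5 = 12


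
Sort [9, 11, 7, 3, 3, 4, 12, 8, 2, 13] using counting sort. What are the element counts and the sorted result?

Count array: [0, 0, 1, 2, 1, 0, 0, 1, 1, 1, 0, 1, 1, 1]
(count[i] = number of elements equal to i)
Cumulative count: [0, 0, 1, 3, 4, 4, 4, 5, 6, 7, 7, 8, 9, 10]
Sorted: [2, 3, 3, 4, 7, 8, 9, 11, 12, 13]


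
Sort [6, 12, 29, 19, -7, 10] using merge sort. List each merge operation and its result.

Divide and conquer:
  Merge [12] + [29] -> [12, 29]
  Merge [6] + [12, 29] -> [6, 12, 29]
  Merge [-7] + [10] -> [-7, 10]
  Merge [19] + [-7, 10] -> [-7, 10, 19]
  Merge [6, 12, 29] + [-7, 10, 19] -> [-7, 6, 10, 12, 19, 29]


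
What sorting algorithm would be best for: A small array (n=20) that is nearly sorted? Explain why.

Best choice: Insertion sort
Reason: Insertion sort is O(n) for nearly sorted arrays and has low overhead


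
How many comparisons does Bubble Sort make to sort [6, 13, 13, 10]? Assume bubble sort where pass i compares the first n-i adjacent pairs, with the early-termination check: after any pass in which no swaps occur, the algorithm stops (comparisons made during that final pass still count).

Pass 1: compare adjacent pairs (0,1)..(2,3) = 3 comparison(s), 1 swap(s) -> [6, 13, 10, 13]
Pass 2: compare adjacent pairs (0,1)..(1,2) = 2 comparison(s), 1 swap(s) -> [6, 10, 13, 13]
Pass 3: compare adjacent pairs (0,1)..(0,1) = 1 comparison(s), 0 swap(s) -> [6, 10, 13, 13]
No swaps in this pass, so bubble sort stops here.
Total comparisons: 3 + 2 + 1 = 6


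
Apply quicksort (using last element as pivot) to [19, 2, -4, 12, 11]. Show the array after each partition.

Partition 1: pivot=11 at index 2 -> [2, -4, 11, 12, 19]
Partition 2: pivot=-4 at index 0 -> [-4, 2, 11, 12, 19]
Partition 3: pivot=19 at index 4 -> [-4, 2, 11, 12, 19]


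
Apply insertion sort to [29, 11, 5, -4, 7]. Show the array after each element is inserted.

First element 29 is already 'sorted'
Insert 11: shifted 1 elements -> [11, 29, 5, -4, 7]
Insert 5: shifted 2 elements -> [5, 11, 29, -4, 7]
Insert -4: shifted 3 elements -> [-4, 5, 11, 29, 7]
Insert 7: shifted 2 elements -> [-4, 5, 7, 11, 29]


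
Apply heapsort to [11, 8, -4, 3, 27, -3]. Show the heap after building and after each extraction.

Build heap: [27, 11, -3, 3, 8, -4]
Extract 27: [11, 8, -3, 3, -4, 27]
Extract 11: [8, 3, -3, -4, 11, 27]
Extract 8: [3, -4, -3, 8, 11, 27]
Extract 3: [-3, -4, 3, 8, 11, 27]
Extract -3: [-4, -3, 3, 8, 11, 27]


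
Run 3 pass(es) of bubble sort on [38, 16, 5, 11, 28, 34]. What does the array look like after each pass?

After pass 1: [16, 5, 11, 28, 34, 38] (5 swaps)
After pass 2: [5, 11, 16, 28, 34, 38] (2 swaps)
After pass 3: [5, 11, 16, 28, 34, 38] (0 swaps)
Total swaps: 7


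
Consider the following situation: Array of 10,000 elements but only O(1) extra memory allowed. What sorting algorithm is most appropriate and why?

Best choice: Heapsort
Reason: Heapsort rearranges the array in place using O(1) auxiliary space and still guarantees O(n log n) time; quicksort partitions in place but needs Theta(log n) stack space for recursion (O(n) in the worst case), and mergesort requires O(n) auxiliary space


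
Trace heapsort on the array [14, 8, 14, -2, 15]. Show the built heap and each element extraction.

Build heap: [15, 14, 14, -2, 8]
Extract 15: [14, 8, 14, -2, 15]
Extract 14: [14, 8, -2, 14, 15]
Extract 14: [8, -2, 14, 14, 15]
Extract 8: [-2, 8, 14, 14, 15]


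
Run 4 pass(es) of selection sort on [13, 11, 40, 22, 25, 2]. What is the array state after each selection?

Pass 1: Select minimum 2 at index 5, swap -> [2, 11, 40, 22, 25, 13]
Pass 2: Select minimum 11 at index 1, swap -> [2, 11, 40, 22, 25, 13]
Pass 3: Select minimum 13 at index 5, swap -> [2, 11, 13, 22, 25, 40]
Pass 4: Select minimum 22 at index 3, swap -> [2, 11, 13, 22, 25, 40]


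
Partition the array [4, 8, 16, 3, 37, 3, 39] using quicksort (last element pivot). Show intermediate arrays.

Partition 1: pivot=39 at index 6 -> [4, 8, 16, 3, 37, 3, 39]
Partition 2: pivot=3 at index 1 -> [3, 3, 16, 4, 37, 8, 39]
Partition 3: pivot=8 at index 3 -> [3, 3, 4, 8, 37, 16, 39]
Partition 4: pivot=16 at index 4 -> [3, 3, 4, 8, 16, 37, 39]


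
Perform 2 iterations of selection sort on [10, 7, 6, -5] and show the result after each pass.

Pass 1: Select minimum -5 at index 3, swap -> [-5, 7, 6, 10]
Pass 2: Select minimum 6 at index 2, swap -> [-5, 6, 7, 10]


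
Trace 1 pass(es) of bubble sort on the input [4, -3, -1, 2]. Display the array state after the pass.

After pass 1: [-3, -1, 2, 4] (3 swaps)
Total swaps: 3


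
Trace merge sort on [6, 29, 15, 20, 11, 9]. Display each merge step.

Divide and conquer:
  Merge [29] + [15] -> [15, 29]
  Merge [6] + [15, 29] -> [6, 15, 29]
  Merge [11] + [9] -> [9, 11]
  Merge [20] + [9, 11] -> [9, 11, 20]
  Merge [6, 15, 29] + [9, 11, 20] -> [6, 9, 11, 15, 20, 29]


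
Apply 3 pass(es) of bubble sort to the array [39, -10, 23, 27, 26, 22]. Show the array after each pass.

After pass 1: [-10, 23, 27, 26, 22, 39] (5 swaps)
After pass 2: [-10, 23, 26, 22, 27, 39] (2 swaps)
After pass 3: [-10, 23, 22, 26, 27, 39] (1 swaps)
Total swaps: 8


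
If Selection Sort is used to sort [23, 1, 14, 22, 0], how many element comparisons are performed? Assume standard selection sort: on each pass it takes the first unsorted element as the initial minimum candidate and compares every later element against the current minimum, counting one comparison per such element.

Pass 1: scan indices 1..4 for the minimum = 4 comparison(s); min is 0, place at index 0 -> [0, 1, 14, 22, 23]
Pass 2: scan indices 2..4 for the minimum = 3 comparison(s); min is 1, place at index 1 -> [0, 1, 14, 22, 23]
Pass 3: scan indices 3..4 for the minimum = 2 comparison(s); min is 14, place at index 2 -> [0, 1, 14, 22, 23]
Pass 4: scan indices 4..4 for the minimum = 1 comparison(s); min is 22, place at index 3 -> [0, 1, 14, 22, 23]
Selection sort always scans the whole unsorted suffix, so the count is (n-1) + (n-2) + ... + 1 = n(n-1)/2 = 5*4/2 = 10 regardless of the input order.
Total comparisons: 4 + 3 + 2 + 1 = 10


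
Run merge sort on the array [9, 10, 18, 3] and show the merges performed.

Divide and conquer:
  Merge [9] + [10] -> [9, 10]
  Merge [18] + [3] -> [3, 18]
  Merge [9, 10] + [3, 18] -> [3, 9, 10, 18]


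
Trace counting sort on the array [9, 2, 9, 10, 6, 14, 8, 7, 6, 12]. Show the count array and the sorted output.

Count array: [0, 0, 1, 0, 0, 0, 2, 1, 1, 2, 1, 0, 1, 0, 1]
(count[i] = number of elements equal to i)
Cumulative count: [0, 0, 1, 1, 1, 1, 3, 4, 5, 7, 8, 8, 9, 9, 10]
Sorted: [2, 6, 6, 7, 8, 9, 9, 10, 12, 14]


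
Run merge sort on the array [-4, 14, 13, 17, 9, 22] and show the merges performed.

Divide and conquer:
  Merge [14] + [13] -> [13, 14]
  Merge [-4] + [13, 14] -> [-4, 13, 14]
  Merge [9] + [22] -> [9, 22]
  Merge [17] + [9, 22] -> [9, 17, 22]
  Merge [-4, 13, 14] + [9, 17, 22] -> [-4, 9, 13, 14, 17, 22]


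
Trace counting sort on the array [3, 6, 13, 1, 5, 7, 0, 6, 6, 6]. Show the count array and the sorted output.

Count array: [1, 1, 0, 1, 0, 1, 4, 1, 0, 0, 0, 0, 0, 1]
(count[i] = number of elements equal to i)
Cumulative count: [1, 2, 2, 3, 3, 4, 8, 9, 9, 9, 9, 9, 9, 10]
Sorted: [0, 1, 3, 5, 6, 6, 6, 6, 7, 13]


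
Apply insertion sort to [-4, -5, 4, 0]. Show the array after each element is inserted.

First element -4 is already 'sorted'
Insert -5: shifted 1 elements -> [-5, -4, 4, 0]
Insert 4: shifted 0 elements -> [-5, -4, 4, 0]
Insert 0: shifted 1 elements -> [-5, -4, 0, 4]


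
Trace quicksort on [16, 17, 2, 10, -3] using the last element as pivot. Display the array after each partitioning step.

Partition 1: pivot=-3 at index 0 -> [-3, 17, 2, 10, 16]
Partition 2: pivot=16 at index 3 -> [-3, 2, 10, 16, 17]
Partition 3: pivot=10 at index 2 -> [-3, 2, 10, 16, 17]


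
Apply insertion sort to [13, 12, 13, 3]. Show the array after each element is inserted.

First element 13 is already 'sorted'
Insert 12: shifted 1 elements -> [12, 13, 13, 3]
Insert 13: shifted 0 elements -> [12, 13, 13, 3]
Insert 3: shifted 3 elements -> [3, 12, 13, 13]


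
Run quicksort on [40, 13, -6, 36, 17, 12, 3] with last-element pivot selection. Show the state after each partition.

Partition 1: pivot=3 at index 1 -> [-6, 3, 40, 36, 17, 12, 13]
Partition 2: pivot=13 at index 3 -> [-6, 3, 12, 13, 17, 40, 36]
Partition 3: pivot=36 at index 5 -> [-6, 3, 12, 13, 17, 36, 40]


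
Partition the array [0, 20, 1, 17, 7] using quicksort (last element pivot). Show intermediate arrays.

Partition 1: pivot=7 at index 2 -> [0, 1, 7, 17, 20]
Partition 2: pivot=1 at index 1 -> [0, 1, 7, 17, 20]
Partition 3: pivot=20 at index 4 -> [0, 1, 7, 17, 20]


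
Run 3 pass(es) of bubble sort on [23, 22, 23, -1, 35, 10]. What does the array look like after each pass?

After pass 1: [22, 23, -1, 23, 10, 35] (3 swaps)
After pass 2: [22, -1, 23, 10, 23, 35] (2 swaps)
After pass 3: [-1, 22, 10, 23, 23, 35] (2 swaps)
Total swaps: 7


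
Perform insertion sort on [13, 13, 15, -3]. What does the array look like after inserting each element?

First element 13 is already 'sorted'
Insert 13: shifted 0 elements -> [13, 13, 15, -3]
Insert 15: shifted 0 elements -> [13, 13, 15, -3]
Insert -3: shifted 3 elements -> [-3, 13, 13, 15]


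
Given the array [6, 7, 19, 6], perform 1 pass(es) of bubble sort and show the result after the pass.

After pass 1: [6, 7, 6, 19] (1 swaps)
Total swaps: 1


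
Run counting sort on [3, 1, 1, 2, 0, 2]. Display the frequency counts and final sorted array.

Count array: [1, 2, 2, 1]
(count[i] = number of elements equal to i)
Cumulative count: [1, 3, 5, 6]
Sorted: [0, 1, 1, 2, 2, 3]


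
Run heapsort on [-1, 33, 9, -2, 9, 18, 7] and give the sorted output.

Build heap: [33, 9, 18, -2, -1, 9, 7]
Extract 33: [18, 9, 9, -2, -1, 7, 33]
Extract 18: [9, 7, 9, -2, -1, 18, 33]
Extract 9: [9, 7, -1, -2, 9, 18, 33]
Extract 9: [7, -2, -1, 9, 9, 18, 33]
Extract 7: [-1, -2, 7, 9, 9, 18, 33]
Extract -1: [-2, -1, 7, 9, 9, 18, 33]


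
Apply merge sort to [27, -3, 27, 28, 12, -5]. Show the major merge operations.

Divide and conquer:
  Merge [-3] + [27] -> [-3, 27]
  Merge [27] + [-3, 27] -> [-3, 27, 27]
  Merge [12] + [-5] -> [-5, 12]
  Merge [28] + [-5, 12] -> [-5, 12, 28]
  Merge [-3, 27, 27] + [-5, 12, 28] -> [-5, -3, 12, 27, 27, 28]


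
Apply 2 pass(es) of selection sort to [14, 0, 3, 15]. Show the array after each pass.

Pass 1: Select minimum 0 at index 1, swap -> [0, 14, 3, 15]
Pass 2: Select minimum 3 at index 2, swap -> [0, 3, 14, 15]


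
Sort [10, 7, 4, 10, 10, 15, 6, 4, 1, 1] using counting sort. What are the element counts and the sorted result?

Count array: [0, 2, 0, 0, 2, 0, 1, 1, 0, 0, 3, 0, 0, 0, 0, 1]
(count[i] = number of elements equal to i)
Cumulative count: [0, 2, 2, 2, 4, 4, 5, 6, 6, 6, 9, 9, 9, 9, 9, 10]
Sorted: [1, 1, 4, 4, 6, 7, 10, 10, 10, 15]


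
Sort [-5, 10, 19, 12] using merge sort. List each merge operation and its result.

Divide and conquer:
  Merge [-5] + [10] -> [-5, 10]
  Merge [19] + [12] -> [12, 19]
  Merge [-5, 10] + [12, 19] -> [-5, 10, 12, 19]


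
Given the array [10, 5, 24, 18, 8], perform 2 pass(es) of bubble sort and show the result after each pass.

After pass 1: [5, 10, 18, 8, 24] (3 swaps)
After pass 2: [5, 10, 8, 18, 24] (1 swaps)
Total swaps: 4


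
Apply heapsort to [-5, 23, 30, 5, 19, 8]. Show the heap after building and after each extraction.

Build heap: [30, 23, 8, 5, 19, -5]
Extract 30: [23, 19, 8, 5, -5, 30]
Extract 23: [19, 5, 8, -5, 23, 30]
Extract 19: [8, 5, -5, 19, 23, 30]
Extract 8: [5, -5, 8, 19, 23, 30]
Extract 5: [-5, 5, 8, 19, 23, 30]


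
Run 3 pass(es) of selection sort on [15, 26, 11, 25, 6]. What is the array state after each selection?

Pass 1: Select minimum 6 at index 4, swap -> [6, 26, 11, 25, 15]
Pass 2: Select minimum 11 at index 2, swap -> [6, 11, 26, 25, 15]
Pass 3: Select minimum 15 at index 4, swap -> [6, 11, 15, 25, 26]


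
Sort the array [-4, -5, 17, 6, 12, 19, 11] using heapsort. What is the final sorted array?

Build heap: [19, 12, 17, 6, -5, -4, 11]
Extract 19: [17, 12, 11, 6, -5, -4, 19]
Extract 17: [12, 6, 11, -4, -5, 17, 19]
Extract 12: [11, 6, -5, -4, 12, 17, 19]
Extract 11: [6, -4, -5, 11, 12, 17, 19]
Extract 6: [-4, -5, 6, 11, 12, 17, 19]
Extract -4: [-5, -4, 6, 11, 12, 17, 19]


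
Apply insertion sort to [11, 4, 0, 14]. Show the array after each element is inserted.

First element 11 is already 'sorted'
Insert 4: shifted 1 elements -> [4, 11, 0, 14]
Insert 0: shifted 2 elements -> [0, 4, 11, 14]
Insert 14: shifted 0 elements -> [0, 4, 11, 14]


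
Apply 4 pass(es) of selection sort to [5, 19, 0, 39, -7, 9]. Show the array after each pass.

Pass 1: Select minimum -7 at index 4, swap -> [-7, 19, 0, 39, 5, 9]
Pass 2: Select minimum 0 at index 2, swap -> [-7, 0, 19, 39, 5, 9]
Pass 3: Select minimum 5 at index 4, swap -> [-7, 0, 5, 39, 19, 9]
Pass 4: Select minimum 9 at index 5, swap -> [-7, 0, 5, 9, 19, 39]


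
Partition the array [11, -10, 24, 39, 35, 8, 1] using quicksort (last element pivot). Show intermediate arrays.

Partition 1: pivot=1 at index 1 -> [-10, 1, 24, 39, 35, 8, 11]
Partition 2: pivot=11 at index 3 -> [-10, 1, 8, 11, 35, 24, 39]
Partition 3: pivot=39 at index 6 -> [-10, 1, 8, 11, 35, 24, 39]
Partition 4: pivot=24 at index 4 -> [-10, 1, 8, 11, 24, 35, 39]


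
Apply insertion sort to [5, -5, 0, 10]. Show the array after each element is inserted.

First element 5 is already 'sorted'
Insert -5: shifted 1 elements -> [-5, 5, 0, 10]
Insert 0: shifted 1 elements -> [-5, 0, 5, 10]
Insert 10: shifted 0 elements -> [-5, 0, 5, 10]


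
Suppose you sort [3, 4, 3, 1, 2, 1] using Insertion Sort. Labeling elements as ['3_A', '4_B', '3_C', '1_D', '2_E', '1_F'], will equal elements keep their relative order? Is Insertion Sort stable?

Trace Insertion Sort on the labeled array (the key is the number; the letter only tracks identity):
  Insert 4_B at index 1: [3_A, 4_B, 3_C, 1_D, 2_E, 1_F]
  Insert 3_C at index 1: [3_A, 3_C, 4_B, 1_D, 2_E, 1_F]
  Insert 1_D at index 0: [1_D, 3_A, 3_C, 4_B, 2_E, 1_F]
  Insert 2_E at index 1: [1_D, 2_E, 3_A, 3_C, 4_B, 1_F]
  Insert 1_F at index 1: [1_D, 1_F, 2_E, 3_A, 3_C, 4_B]
Final order: [1_D, 1_F, 2_E, 3_A, 3_C, 4_B]
Equal keys:
  value 1: originally 1_D, 1_F; after sorting 1_D, 1_F -> order preserved
  value 3: originally 3_A, 3_C; after sorting 3_A, 3_C -> order preserved
All equal keys kept their original relative order. Insertion Sort is stable: elements are shifted only while they are strictly greater than the key, so a key is inserted after any equal elements already placed.
Answer: Stable


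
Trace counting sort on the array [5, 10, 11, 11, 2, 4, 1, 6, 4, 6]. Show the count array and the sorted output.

Count array: [0, 1, 1, 0, 2, 1, 2, 0, 0, 0, 1, 2]
(count[i] = number of elements equal to i)
Cumulative count: [0, 1, 2, 2, 4, 5, 7, 7, 7, 7, 8, 10]
Sorted: [1, 2, 4, 4, 5, 6, 6, 10, 11, 11]


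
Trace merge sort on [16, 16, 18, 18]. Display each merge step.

Divide and conquer:
  Merge [16] + [16] -> [16, 16]
  Merge [18] + [18] -> [18, 18]
  Merge [16, 16] + [18, 18] -> [16, 16, 18, 18]


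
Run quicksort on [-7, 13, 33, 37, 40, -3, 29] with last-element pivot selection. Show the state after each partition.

Partition 1: pivot=29 at index 3 -> [-7, 13, -3, 29, 40, 33, 37]
Partition 2: pivot=-3 at index 1 -> [-7, -3, 13, 29, 40, 33, 37]
Partition 3: pivot=37 at index 5 -> [-7, -3, 13, 29, 33, 37, 40]


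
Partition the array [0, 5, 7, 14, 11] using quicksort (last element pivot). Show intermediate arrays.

Partition 1: pivot=11 at index 3 -> [0, 5, 7, 11, 14]
Partition 2: pivot=7 at index 2 -> [0, 5, 7, 11, 14]
Partition 3: pivot=5 at index 1 -> [0, 5, 7, 11, 14]


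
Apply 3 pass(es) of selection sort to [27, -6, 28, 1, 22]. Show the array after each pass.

Pass 1: Select minimum -6 at index 1, swap -> [-6, 27, 28, 1, 22]
Pass 2: Select minimum 1 at index 3, swap -> [-6, 1, 28, 27, 22]
Pass 3: Select minimum 22 at index 4, swap -> [-6, 1, 22, 27, 28]


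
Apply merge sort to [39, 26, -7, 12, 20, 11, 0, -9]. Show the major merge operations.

Divide and conquer:
  Merge [39] + [26] -> [26, 39]
  Merge [-7] + [12] -> [-7, 12]
  Merge [26, 39] + [-7, 12] -> [-7, 12, 26, 39]
  Merge [20] + [11] -> [11, 20]
  Merge [0] + [-9] -> [-9, 0]
  Merge [11, 20] + [-9, 0] -> [-9, 0, 11, 20]
  Merge [-7, 12, 26, 39] + [-9, 0, 11, 20] -> [-9, -7, 0, 11, 12, 20, 26, 39]


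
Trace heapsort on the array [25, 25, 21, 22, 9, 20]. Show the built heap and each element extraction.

Build heap: [25, 25, 21, 22, 9, 20]
Extract 25: [25, 22, 21, 20, 9, 25]
Extract 25: [22, 20, 21, 9, 25, 25]
Extract 22: [21, 20, 9, 22, 25, 25]
Extract 21: [20, 9, 21, 22, 25, 25]
Extract 20: [9, 20, 21, 22, 25, 25]


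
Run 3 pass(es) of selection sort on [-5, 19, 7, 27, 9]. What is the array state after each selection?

Pass 1: Select minimum -5 at index 0, swap -> [-5, 19, 7, 27, 9]
Pass 2: Select minimum 7 at index 2, swap -> [-5, 7, 19, 27, 9]
Pass 3: Select minimum 9 at index 4, swap -> [-5, 7, 9, 27, 19]


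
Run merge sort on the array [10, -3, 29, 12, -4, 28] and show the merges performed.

Divide and conquer:
  Merge [-3] + [29] -> [-3, 29]
  Merge [10] + [-3, 29] -> [-3, 10, 29]
  Merge [-4] + [28] -> [-4, 28]
  Merge [12] + [-4, 28] -> [-4, 12, 28]
  Merge [-3, 10, 29] + [-4, 12, 28] -> [-4, -3, 10, 12, 28, 29]


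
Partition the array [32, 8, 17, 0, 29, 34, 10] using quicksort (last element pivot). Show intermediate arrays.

Partition 1: pivot=10 at index 2 -> [8, 0, 10, 32, 29, 34, 17]
Partition 2: pivot=0 at index 0 -> [0, 8, 10, 32, 29, 34, 17]
Partition 3: pivot=17 at index 3 -> [0, 8, 10, 17, 29, 34, 32]
Partition 4: pivot=32 at index 5 -> [0, 8, 10, 17, 29, 32, 34]


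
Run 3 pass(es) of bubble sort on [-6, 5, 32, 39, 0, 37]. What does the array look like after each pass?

After pass 1: [-6, 5, 32, 0, 37, 39] (2 swaps)
After pass 2: [-6, 5, 0, 32, 37, 39] (1 swaps)
After pass 3: [-6, 0, 5, 32, 37, 39] (1 swaps)
Total swaps: 4


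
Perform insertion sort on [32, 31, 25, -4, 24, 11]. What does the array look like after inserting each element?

First element 32 is already 'sorted'
Insert 31: shifted 1 elements -> [31, 32, 25, -4, 24, 11]
Insert 25: shifted 2 elements -> [25, 31, 32, -4, 24, 11]
Insert -4: shifted 3 elements -> [-4, 25, 31, 32, 24, 11]
Insert 24: shifted 3 elements -> [-4, 24, 25, 31, 32, 11]
Insert 11: shifted 4 elements -> [-4, 11, 24, 25, 31, 32]


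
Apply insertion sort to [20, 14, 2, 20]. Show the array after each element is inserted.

First element 20 is already 'sorted'
Insert 14: shifted 1 elements -> [14, 20, 2, 20]
Insert 2: shifted 2 elements -> [2, 14, 20, 20]
Insert 20: shifted 0 elements -> [2, 14, 20, 20]


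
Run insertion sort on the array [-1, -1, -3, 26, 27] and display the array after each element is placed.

First element -1 is already 'sorted'
Insert -1: shifted 0 elements -> [-1, -1, -3, 26, 27]
Insert -3: shifted 2 elements -> [-3, -1, -1, 26, 27]
Insert 26: shifted 0 elements -> [-3, -1, -1, 26, 27]
Insert 27: shifted 0 elements -> [-3, -1, -1, 26, 27]


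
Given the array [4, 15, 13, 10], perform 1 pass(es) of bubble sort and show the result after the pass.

After pass 1: [4, 13, 10, 15] (2 swaps)
Total swaps: 2


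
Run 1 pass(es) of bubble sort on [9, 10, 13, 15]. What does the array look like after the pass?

After pass 1: [9, 10, 13, 15] (0 swaps)
Total swaps: 0


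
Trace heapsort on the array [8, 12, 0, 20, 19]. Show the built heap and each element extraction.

Build heap: [20, 19, 0, 12, 8]
Extract 20: [19, 12, 0, 8, 20]
Extract 19: [12, 8, 0, 19, 20]
Extract 12: [8, 0, 12, 19, 20]
Extract 8: [0, 8, 12, 19, 20]


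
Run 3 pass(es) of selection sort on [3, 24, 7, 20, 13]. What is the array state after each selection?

Pass 1: Select minimum 3 at index 0, swap -> [3, 24, 7, 20, 13]
Pass 2: Select minimum 7 at index 2, swap -> [3, 7, 24, 20, 13]
Pass 3: Select minimum 13 at index 4, swap -> [3, 7, 13, 20, 24]


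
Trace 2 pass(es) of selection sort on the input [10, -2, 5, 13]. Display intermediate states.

Pass 1: Select minimum -2 at index 1, swap -> [-2, 10, 5, 13]
Pass 2: Select minimum 5 at index 2, swap -> [-2, 5, 10, 13]


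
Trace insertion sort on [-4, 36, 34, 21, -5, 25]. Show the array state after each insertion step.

First element -4 is already 'sorted'
Insert 36: shifted 0 elements -> [-4, 36, 34, 21, -5, 25]
Insert 34: shifted 1 elements -> [-4, 34, 36, 21, -5, 25]
Insert 21: shifted 2 elements -> [-4, 21, 34, 36, -5, 25]
Insert -5: shifted 4 elements -> [-5, -4, 21, 34, 36, 25]
Insert 25: shifted 2 elements -> [-5, -4, 21, 25, 34, 36]


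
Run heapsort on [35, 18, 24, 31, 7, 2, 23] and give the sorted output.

Build heap: [35, 31, 24, 18, 7, 2, 23]
Extract 35: [31, 23, 24, 18, 7, 2, 35]
Extract 31: [24, 23, 2, 18, 7, 31, 35]
Extract 24: [23, 18, 2, 7, 24, 31, 35]
Extract 23: [18, 7, 2, 23, 24, 31, 35]
Extract 18: [7, 2, 18, 23, 24, 31, 35]
Extract 7: [2, 7, 18, 23, 24, 31, 35]


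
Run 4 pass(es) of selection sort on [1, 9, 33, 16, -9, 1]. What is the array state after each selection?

Pass 1: Select minimum -9 at index 4, swap -> [-9, 9, 33, 16, 1, 1]
Pass 2: Select minimum 1 at index 4, swap -> [-9, 1, 33, 16, 9, 1]
Pass 3: Select minimum 1 at index 5, swap -> [-9, 1, 1, 16, 9, 33]
Pass 4: Select minimum 9 at index 4, swap -> [-9, 1, 1, 9, 16, 33]


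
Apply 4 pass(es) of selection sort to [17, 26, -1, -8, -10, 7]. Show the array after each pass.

Pass 1: Select minimum -10 at index 4, swap -> [-10, 26, -1, -8, 17, 7]
Pass 2: Select minimum -8 at index 3, swap -> [-10, -8, -1, 26, 17, 7]
Pass 3: Select minimum -1 at index 2, swap -> [-10, -8, -1, 26, 17, 7]
Pass 4: Select minimum 7 at index 5, swap -> [-10, -8, -1, 7, 17, 26]


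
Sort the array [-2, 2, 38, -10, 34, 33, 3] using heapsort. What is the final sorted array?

Build heap: [38, 34, 33, -10, 2, -2, 3]
Extract 38: [34, 3, 33, -10, 2, -2, 38]
Extract 34: [33, 3, -2, -10, 2, 34, 38]
Extract 33: [3, 2, -2, -10, 33, 34, 38]
Extract 3: [2, -10, -2, 3, 33, 34, 38]
Extract 2: [-2, -10, 2, 3, 33, 34, 38]
Extract -2: [-10, -2, 2, 3, 33, 34, 38]


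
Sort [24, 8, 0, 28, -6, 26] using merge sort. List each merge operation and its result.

Divide and conquer:
  Merge [8] + [0] -> [0, 8]
  Merge [24] + [0, 8] -> [0, 8, 24]
  Merge [-6] + [26] -> [-6, 26]
  Merge [28] + [-6, 26] -> [-6, 26, 28]
  Merge [0, 8, 24] + [-6, 26, 28] -> [-6, 0, 8, 24, 26, 28]


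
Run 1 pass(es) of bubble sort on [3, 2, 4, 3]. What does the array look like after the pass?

After pass 1: [2, 3, 3, 4] (2 swaps)
Total swaps: 2


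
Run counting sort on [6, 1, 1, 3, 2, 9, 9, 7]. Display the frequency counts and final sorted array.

Count array: [0, 2, 1, 1, 0, 0, 1, 1, 0, 2]
(count[i] = number of elements equal to i)
Cumulative count: [0, 2, 3, 4, 4, 4, 5, 6, 6, 8]
Sorted: [1, 1, 2, 3, 6, 7, 9, 9]


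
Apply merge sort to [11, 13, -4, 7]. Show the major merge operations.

Divide and conquer:
  Merge [11] + [13] -> [11, 13]
  Merge [-4] + [7] -> [-4, 7]
  Merge [11, 13] + [-4, 7] -> [-4, 7, 11, 13]


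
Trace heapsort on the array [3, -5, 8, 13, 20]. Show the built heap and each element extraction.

Build heap: [20, 13, 8, 3, -5]
Extract 20: [13, 3, 8, -5, 20]
Extract 13: [8, 3, -5, 13, 20]
Extract 8: [3, -5, 8, 13, 20]
Extract 3: [-5, 3, 8, 13, 20]


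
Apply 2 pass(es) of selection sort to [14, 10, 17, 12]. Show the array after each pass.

Pass 1: Select minimum 10 at index 1, swap -> [10, 14, 17, 12]
Pass 2: Select minimum 12 at index 3, swap -> [10, 12, 17, 14]


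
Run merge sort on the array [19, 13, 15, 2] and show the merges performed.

Divide and conquer:
  Merge [19] + [13] -> [13, 19]
  Merge [15] + [2] -> [2, 15]
  Merge [13, 19] + [2, 15] -> [2, 13, 15, 19]


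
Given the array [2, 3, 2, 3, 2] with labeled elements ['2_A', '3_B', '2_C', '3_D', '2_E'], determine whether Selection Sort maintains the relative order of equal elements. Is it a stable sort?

Trace Selection Sort on the labeled array (the key is the number; the letter only tracks identity):
  Pass 1: minimum 2_A is already at index 0; no swap -> [2_A, 3_B, 2_C, 3_D, 2_E]
  Pass 2: minimum of unsorted part is 2_C at index 2; swap it with 3_B at index 1 -> [2_A, 2_C, 3_B, 3_D, 2_E]
  Pass 3: minimum of unsorted part is 2_E at index 4; swap it with 3_B at index 2 -> [2_A, 2_C, 2_E, 3_D, 3_B]
  Pass 4: minimum 3_D is already at index 3; no swap -> [2_A, 2_C, 2_E, 3_D, 3_B]
Final order: [2_A, 2_C, 2_E, 3_D, 3_B]
Equal keys:
  value 2: originally 2_A, 2_C, 2_E; after sorting 2_A, 2_C, 2_E -> order preserved
  value 3: originally 3_B, 3_D; after sorting 3_D, 3_B -> order changed
Equal keys were reordered, so Selection Sort is not stable: the long-range swap that moves the minimum into place can carry an element past an equal key. (One such input is enough; an unstable sort may happen to preserve order on other inputs, but it gives no guarantee.)
Answer: Not stable


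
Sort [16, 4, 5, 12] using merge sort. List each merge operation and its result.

Divide and conquer:
  Merge [16] + [4] -> [4, 16]
  Merge [5] + [12] -> [5, 12]
  Merge [4, 16] + [5, 12] -> [4, 5, 12, 16]


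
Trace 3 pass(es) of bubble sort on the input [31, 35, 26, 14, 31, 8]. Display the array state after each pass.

After pass 1: [31, 26, 14, 31, 8, 35] (4 swaps)
After pass 2: [26, 14, 31, 8, 31, 35] (3 swaps)
After pass 3: [14, 26, 8, 31, 31, 35] (2 swaps)
Total swaps: 9


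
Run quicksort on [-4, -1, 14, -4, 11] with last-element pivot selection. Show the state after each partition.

Partition 1: pivot=11 at index 3 -> [-4, -1, -4, 11, 14]
Partition 2: pivot=-4 at index 1 -> [-4, -4, -1, 11, 14]


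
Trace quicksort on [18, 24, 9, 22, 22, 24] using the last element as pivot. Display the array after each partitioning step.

Partition 1: pivot=24 at index 5 -> [18, 24, 9, 22, 22, 24]
Partition 2: pivot=22 at index 3 -> [18, 9, 22, 22, 24, 24]
Partition 3: pivot=22 at index 2 -> [18, 9, 22, 22, 24, 24]
Partition 4: pivot=9 at index 0 -> [9, 18, 22, 22, 24, 24]


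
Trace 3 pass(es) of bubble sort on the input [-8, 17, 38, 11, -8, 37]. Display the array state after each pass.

After pass 1: [-8, 17, 11, -8, 37, 38] (3 swaps)
After pass 2: [-8, 11, -8, 17, 37, 38] (2 swaps)
After pass 3: [-8, -8, 11, 17, 37, 38] (1 swaps)
Total swaps: 6


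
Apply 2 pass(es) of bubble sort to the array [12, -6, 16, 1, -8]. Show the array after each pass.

After pass 1: [-6, 12, 1, -8, 16] (3 swaps)
After pass 2: [-6, 1, -8, 12, 16] (2 swaps)
Total swaps: 5


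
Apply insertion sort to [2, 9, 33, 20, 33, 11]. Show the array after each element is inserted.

First element 2 is already 'sorted'
Insert 9: shifted 0 elements -> [2, 9, 33, 20, 33, 11]
Insert 33: shifted 0 elements -> [2, 9, 33, 20, 33, 11]
Insert 20: shifted 1 elements -> [2, 9, 20, 33, 33, 11]
Insert 33: shifted 0 elements -> [2, 9, 20, 33, 33, 11]
Insert 11: shifted 3 elements -> [2, 9, 11, 20, 33, 33]


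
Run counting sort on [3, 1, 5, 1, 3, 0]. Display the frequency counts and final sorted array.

Count array: [1, 2, 0, 2, 0, 1]
(count[i] = number of elements equal to i)
Cumulative count: [1, 3, 3, 5, 5, 6]
Sorted: [0, 1, 1, 3, 3, 5]


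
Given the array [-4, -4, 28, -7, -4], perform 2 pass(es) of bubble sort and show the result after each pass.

After pass 1: [-4, -4, -7, -4, 28] (2 swaps)
After pass 2: [-4, -7, -4, -4, 28] (1 swaps)
Total swaps: 3


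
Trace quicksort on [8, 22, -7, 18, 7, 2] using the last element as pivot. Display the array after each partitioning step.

Partition 1: pivot=2 at index 1 -> [-7, 2, 8, 18, 7, 22]
Partition 2: pivot=22 at index 5 -> [-7, 2, 8, 18, 7, 22]
Partition 3: pivot=7 at index 2 -> [-7, 2, 7, 18, 8, 22]
Partition 4: pivot=8 at index 3 -> [-7, 2, 7, 8, 18, 22]


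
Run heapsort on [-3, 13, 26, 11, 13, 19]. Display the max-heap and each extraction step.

Build heap: [26, 13, 19, 11, 13, -3]
Extract 26: [19, 13, -3, 11, 13, 26]
Extract 19: [13, 13, -3, 11, 19, 26]
Extract 13: [13, 11, -3, 13, 19, 26]
Extract 13: [11, -3, 13, 13, 19, 26]
Extract 11: [-3, 11, 13, 13, 19, 26]


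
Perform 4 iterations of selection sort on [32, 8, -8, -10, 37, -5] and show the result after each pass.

Pass 1: Select minimum -10 at index 3, swap -> [-10, 8, -8, 32, 37, -5]
Pass 2: Select minimum -8 at index 2, swap -> [-10, -8, 8, 32, 37, -5]
Pass 3: Select minimum -5 at index 5, swap -> [-10, -8, -5, 32, 37, 8]
Pass 4: Select minimum 8 at index 5, swap -> [-10, -8, -5, 8, 37, 32]


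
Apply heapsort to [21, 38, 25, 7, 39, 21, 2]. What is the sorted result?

Build heap: [39, 38, 25, 7, 21, 21, 2]
Extract 39: [38, 21, 25, 7, 2, 21, 39]
Extract 38: [25, 21, 21, 7, 2, 38, 39]
Extract 25: [21, 7, 21, 2, 25, 38, 39]
Extract 21: [21, 7, 2, 21, 25, 38, 39]
Extract 21: [7, 2, 21, 21, 25, 38, 39]
Extract 7: [2, 7, 21, 21, 25, 38, 39]


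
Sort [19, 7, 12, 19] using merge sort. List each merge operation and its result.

Divide and conquer:
  Merge [19] + [7] -> [7, 19]
  Merge [12] + [19] -> [12, 19]
  Merge [7, 19] + [12, 19] -> [7, 12, 19, 19]


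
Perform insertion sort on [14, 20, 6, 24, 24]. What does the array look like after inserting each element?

First element 14 is already 'sorted'
Insert 20: shifted 0 elements -> [14, 20, 6, 24, 24]
Insert 6: shifted 2 elements -> [6, 14, 20, 24, 24]
Insert 24: shifted 0 elements -> [6, 14, 20, 24, 24]
Insert 24: shifted 0 elements -> [6, 14, 20, 24, 24]
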